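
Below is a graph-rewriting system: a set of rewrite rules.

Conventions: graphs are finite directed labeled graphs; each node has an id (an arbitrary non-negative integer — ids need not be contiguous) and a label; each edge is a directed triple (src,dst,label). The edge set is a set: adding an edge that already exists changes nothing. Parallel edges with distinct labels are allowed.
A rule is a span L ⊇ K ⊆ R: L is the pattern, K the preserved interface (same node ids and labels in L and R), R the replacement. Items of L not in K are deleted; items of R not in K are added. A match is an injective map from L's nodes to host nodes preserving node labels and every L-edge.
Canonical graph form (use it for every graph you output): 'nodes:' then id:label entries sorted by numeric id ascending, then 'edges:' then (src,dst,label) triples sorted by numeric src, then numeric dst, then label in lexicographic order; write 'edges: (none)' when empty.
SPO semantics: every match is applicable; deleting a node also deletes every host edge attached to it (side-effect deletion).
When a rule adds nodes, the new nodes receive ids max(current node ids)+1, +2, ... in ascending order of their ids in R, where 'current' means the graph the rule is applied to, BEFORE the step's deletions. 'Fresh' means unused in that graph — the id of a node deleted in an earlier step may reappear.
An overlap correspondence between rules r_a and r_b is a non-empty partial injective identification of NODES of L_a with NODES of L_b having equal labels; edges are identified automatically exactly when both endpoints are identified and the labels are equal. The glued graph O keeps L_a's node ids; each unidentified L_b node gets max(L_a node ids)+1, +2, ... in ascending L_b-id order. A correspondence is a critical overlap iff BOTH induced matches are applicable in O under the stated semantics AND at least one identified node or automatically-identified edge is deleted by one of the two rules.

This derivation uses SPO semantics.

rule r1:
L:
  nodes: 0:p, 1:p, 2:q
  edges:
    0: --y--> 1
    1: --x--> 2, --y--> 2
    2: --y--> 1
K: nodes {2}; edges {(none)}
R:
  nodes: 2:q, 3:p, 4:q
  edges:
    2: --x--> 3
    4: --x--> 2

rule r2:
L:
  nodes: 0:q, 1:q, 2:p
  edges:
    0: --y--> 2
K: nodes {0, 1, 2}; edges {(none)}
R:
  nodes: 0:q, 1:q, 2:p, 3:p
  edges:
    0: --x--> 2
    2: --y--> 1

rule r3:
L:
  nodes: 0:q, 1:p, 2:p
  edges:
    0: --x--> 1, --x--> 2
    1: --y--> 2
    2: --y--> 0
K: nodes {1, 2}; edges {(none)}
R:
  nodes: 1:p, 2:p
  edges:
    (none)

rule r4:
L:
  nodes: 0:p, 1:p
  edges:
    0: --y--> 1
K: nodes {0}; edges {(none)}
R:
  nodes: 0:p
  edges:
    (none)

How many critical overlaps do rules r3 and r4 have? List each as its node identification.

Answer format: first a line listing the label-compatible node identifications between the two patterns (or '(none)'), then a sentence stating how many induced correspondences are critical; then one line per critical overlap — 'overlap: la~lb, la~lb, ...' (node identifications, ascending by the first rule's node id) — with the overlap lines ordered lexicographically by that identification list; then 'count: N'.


label-compatible node identifications between L(r3) and L(r4): 1~0, 1~1, 2~0, 2~1
4 of the induced correspondences are critical overlaps of r3 and r4.
overlap: 1~0, 2~1
overlap: 1~1
overlap: 1~1, 2~0
overlap: 2~1
count: 4


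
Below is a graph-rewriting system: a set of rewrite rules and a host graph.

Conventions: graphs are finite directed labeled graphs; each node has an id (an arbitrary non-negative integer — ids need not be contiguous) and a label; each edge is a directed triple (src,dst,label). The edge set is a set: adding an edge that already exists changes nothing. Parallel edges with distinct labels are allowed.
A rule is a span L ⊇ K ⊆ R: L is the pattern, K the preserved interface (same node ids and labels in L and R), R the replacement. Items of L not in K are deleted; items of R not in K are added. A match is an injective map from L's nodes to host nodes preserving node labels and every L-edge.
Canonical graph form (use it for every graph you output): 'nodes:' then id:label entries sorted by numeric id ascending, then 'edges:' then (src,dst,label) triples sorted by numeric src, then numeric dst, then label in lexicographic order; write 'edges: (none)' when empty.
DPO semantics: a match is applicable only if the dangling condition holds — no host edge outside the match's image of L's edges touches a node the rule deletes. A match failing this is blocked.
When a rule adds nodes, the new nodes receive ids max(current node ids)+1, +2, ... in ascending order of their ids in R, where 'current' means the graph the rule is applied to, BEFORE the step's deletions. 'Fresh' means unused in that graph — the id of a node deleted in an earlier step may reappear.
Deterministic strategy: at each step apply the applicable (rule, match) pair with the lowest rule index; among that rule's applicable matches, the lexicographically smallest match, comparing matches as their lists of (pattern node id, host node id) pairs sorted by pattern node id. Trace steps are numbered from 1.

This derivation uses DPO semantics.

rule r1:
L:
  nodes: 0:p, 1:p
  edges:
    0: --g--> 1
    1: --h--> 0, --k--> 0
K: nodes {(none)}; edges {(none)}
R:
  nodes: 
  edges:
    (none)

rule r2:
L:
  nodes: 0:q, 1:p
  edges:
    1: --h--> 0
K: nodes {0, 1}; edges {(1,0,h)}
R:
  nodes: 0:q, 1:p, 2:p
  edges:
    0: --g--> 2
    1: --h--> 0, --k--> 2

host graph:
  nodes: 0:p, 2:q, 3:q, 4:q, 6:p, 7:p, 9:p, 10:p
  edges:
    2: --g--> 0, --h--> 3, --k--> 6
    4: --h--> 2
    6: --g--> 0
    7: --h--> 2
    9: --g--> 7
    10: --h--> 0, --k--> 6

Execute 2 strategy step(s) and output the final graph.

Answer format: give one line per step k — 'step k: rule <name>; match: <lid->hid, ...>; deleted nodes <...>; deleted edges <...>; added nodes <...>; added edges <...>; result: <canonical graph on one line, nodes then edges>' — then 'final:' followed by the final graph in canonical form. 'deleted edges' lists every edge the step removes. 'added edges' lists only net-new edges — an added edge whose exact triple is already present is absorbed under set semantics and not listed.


step 1: rule r2; match: 0->2, 1->7; deleted nodes (none); deleted edges (none); added nodes 11; added edges (2,11,g); (7,11,k); result: nodes: 0:p, 2:q, 3:q, 4:q, 6:p, 7:p, 9:p, 10:p, 11:p edges: (2,0,g); (2,3,h); (2,6,k); (2,11,g); (4,2,h); (6,0,g); (7,2,h); (7,11,k); (9,7,g); (10,0,h); (10,6,k)
step 2: rule r2; match: 0->2, 1->7; deleted nodes (none); deleted edges (none); added nodes 12; added edges (2,12,g); (7,12,k); result: nodes: 0:p, 2:q, 3:q, 4:q, 6:p, 7:p, 9:p, 10:p, 11:p, 12:p edges: (2,0,g); (2,3,h); (2,6,k); (2,11,g); (2,12,g); (4,2,h); (6,0,g); (7,2,h); (7,11,k); (7,12,k); (9,7,g); (10,0,h); (10,6,k)
final:
nodes: 0:p, 2:q, 3:q, 4:q, 6:p, 7:p, 9:p, 10:p, 11:p, 12:p
edges: (2,0,g); (2,3,h); (2,6,k); (2,11,g); (2,12,g); (4,2,h); (6,0,g); (7,2,h); (7,11,k); (7,12,k); (9,7,g); (10,0,h); (10,6,k)


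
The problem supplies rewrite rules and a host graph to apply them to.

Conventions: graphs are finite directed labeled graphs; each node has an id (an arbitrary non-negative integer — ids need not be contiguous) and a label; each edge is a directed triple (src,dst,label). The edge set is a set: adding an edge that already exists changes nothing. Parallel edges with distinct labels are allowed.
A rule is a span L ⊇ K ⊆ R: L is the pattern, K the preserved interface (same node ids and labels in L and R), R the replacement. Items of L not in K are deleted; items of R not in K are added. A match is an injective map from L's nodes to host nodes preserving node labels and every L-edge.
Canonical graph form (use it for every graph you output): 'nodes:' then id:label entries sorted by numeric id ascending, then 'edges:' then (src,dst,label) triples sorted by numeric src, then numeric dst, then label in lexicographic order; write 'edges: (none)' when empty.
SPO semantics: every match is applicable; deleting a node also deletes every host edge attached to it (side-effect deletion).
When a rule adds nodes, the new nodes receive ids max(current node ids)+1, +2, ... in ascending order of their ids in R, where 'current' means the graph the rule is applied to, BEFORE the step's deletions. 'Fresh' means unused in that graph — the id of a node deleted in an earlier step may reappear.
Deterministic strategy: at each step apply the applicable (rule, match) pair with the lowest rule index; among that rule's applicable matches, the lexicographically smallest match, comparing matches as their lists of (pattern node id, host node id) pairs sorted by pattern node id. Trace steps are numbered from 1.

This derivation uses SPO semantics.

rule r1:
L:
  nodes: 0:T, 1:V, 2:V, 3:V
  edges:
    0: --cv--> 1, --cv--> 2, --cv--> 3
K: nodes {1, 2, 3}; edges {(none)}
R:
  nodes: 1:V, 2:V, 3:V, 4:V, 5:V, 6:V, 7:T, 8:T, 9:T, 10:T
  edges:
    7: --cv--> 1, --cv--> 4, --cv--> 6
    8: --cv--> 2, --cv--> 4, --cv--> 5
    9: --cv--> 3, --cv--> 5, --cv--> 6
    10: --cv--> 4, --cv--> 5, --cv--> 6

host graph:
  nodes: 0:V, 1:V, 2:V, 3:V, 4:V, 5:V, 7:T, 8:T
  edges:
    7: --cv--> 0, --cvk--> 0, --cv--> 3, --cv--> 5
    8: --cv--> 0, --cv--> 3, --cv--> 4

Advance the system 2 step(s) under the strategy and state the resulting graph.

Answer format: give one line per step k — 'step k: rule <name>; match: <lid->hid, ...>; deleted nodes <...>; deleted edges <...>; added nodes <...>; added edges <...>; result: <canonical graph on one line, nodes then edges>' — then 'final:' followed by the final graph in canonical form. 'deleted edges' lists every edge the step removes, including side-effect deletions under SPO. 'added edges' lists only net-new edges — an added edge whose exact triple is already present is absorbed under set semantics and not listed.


step 1: rule r1; match: 0->7, 1->0, 2->3, 3->5; deleted nodes 7; deleted edges (7,0,cv); (7,0,cvk); (7,3,cv); (7,5,cv); added nodes 9, 10, 11, 12, 13, 14, 15; added edges (12,0,cv); (12,9,cv); (12,11,cv); (13,3,cv); (13,9,cv); (13,10,cv); (14,5,cv); (14,10,cv); (14,11,cv); (15,9,cv); (15,10,cv); (15,11,cv); result: nodes: 0:V, 1:V, 2:V, 3:V, 4:V, 5:V, 8:T, 9:V, 10:V, 11:V, 12:T, 13:T, 14:T, 15:T edges: (8,0,cv); (8,3,cv); (8,4,cv); (12,0,cv); (12,9,cv); (12,11,cv); (13,3,cv); (13,9,cv); (13,10,cv); (14,5,cv); (14,10,cv); (14,11,cv); (15,9,cv); (15,10,cv); (15,11,cv)
step 2: rule r1; match: 0->8, 1->0, 2->3, 3->4; deleted nodes 8; deleted edges (8,0,cv); (8,3,cv); (8,4,cv); added nodes 16, 17, 18, 19, 20, 21, 22; added edges (19,0,cv); (19,16,cv); (19,18,cv); (20,3,cv); (20,16,cv); (20,17,cv); (21,4,cv); (21,17,cv); (21,18,cv); (22,16,cv); (22,17,cv); (22,18,cv); result: nodes: 0:V, 1:V, 2:V, 3:V, 4:V, 5:V, 9:V, 10:V, 11:V, 12:T, 13:T, 14:T, 15:T, 16:V, 17:V, 18:V, 19:T, 20:T, 21:T, 22:T edges: (12,0,cv); (12,9,cv); (12,11,cv); (13,3,cv); (13,9,cv); (13,10,cv); (14,5,cv); (14,10,cv); (14,11,cv); (15,9,cv); (15,10,cv); (15,11,cv); (19,0,cv); (19,16,cv); (19,18,cv); (20,3,cv); (20,16,cv); (20,17,cv); (21,4,cv); (21,17,cv); (21,18,cv); (22,16,cv); (22,17,cv); (22,18,cv)
final:
nodes: 0:V, 1:V, 2:V, 3:V, 4:V, 5:V, 9:V, 10:V, 11:V, 12:T, 13:T, 14:T, 15:T, 16:V, 17:V, 18:V, 19:T, 20:T, 21:T, 22:T
edges: (12,0,cv); (12,9,cv); (12,11,cv); (13,3,cv); (13,9,cv); (13,10,cv); (14,5,cv); (14,10,cv); (14,11,cv); (15,9,cv); (15,10,cv); (15,11,cv); (19,0,cv); (19,16,cv); (19,18,cv); (20,3,cv); (20,16,cv); (20,17,cv); (21,4,cv); (21,17,cv); (21,18,cv); (22,16,cv); (22,17,cv); (22,18,cv)


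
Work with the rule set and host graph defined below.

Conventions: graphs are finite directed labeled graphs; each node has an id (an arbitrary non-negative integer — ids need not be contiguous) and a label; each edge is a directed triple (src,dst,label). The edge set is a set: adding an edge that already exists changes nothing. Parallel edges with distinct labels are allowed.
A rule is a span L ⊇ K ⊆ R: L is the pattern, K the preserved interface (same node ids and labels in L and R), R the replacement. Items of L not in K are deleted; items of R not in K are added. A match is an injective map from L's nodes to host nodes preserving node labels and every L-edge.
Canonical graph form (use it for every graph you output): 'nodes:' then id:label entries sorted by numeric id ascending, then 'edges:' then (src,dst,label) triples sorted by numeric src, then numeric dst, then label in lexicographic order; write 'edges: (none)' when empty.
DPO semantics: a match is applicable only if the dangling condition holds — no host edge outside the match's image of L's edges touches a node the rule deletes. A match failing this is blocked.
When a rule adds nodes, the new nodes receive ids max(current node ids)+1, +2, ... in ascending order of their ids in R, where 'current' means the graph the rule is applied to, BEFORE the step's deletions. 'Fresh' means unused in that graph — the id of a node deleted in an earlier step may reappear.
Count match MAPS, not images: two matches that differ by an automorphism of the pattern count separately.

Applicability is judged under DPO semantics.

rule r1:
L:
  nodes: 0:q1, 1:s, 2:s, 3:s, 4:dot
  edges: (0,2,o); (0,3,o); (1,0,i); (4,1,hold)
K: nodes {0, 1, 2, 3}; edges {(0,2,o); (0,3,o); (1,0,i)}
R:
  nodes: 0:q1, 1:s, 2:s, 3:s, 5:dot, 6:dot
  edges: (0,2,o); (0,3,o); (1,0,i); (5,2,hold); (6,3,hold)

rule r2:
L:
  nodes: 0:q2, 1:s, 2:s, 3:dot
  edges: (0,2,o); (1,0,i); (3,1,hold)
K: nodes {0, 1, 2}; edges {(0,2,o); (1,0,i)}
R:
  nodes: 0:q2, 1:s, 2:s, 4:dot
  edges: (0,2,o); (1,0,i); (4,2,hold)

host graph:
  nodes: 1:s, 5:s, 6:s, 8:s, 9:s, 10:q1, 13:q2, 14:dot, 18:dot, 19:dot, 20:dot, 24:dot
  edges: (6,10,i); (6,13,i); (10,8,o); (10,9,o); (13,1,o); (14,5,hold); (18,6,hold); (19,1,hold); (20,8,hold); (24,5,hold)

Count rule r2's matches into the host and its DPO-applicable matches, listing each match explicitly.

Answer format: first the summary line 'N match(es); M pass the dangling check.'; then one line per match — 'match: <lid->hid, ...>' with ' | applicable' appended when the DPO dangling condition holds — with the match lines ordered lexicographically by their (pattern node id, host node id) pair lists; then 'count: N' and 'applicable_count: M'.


1 match(es); 1 pass the dangling check.
match: 0->13, 1->6, 2->1, 3->18 | applicable
count: 1
applicable_count: 1


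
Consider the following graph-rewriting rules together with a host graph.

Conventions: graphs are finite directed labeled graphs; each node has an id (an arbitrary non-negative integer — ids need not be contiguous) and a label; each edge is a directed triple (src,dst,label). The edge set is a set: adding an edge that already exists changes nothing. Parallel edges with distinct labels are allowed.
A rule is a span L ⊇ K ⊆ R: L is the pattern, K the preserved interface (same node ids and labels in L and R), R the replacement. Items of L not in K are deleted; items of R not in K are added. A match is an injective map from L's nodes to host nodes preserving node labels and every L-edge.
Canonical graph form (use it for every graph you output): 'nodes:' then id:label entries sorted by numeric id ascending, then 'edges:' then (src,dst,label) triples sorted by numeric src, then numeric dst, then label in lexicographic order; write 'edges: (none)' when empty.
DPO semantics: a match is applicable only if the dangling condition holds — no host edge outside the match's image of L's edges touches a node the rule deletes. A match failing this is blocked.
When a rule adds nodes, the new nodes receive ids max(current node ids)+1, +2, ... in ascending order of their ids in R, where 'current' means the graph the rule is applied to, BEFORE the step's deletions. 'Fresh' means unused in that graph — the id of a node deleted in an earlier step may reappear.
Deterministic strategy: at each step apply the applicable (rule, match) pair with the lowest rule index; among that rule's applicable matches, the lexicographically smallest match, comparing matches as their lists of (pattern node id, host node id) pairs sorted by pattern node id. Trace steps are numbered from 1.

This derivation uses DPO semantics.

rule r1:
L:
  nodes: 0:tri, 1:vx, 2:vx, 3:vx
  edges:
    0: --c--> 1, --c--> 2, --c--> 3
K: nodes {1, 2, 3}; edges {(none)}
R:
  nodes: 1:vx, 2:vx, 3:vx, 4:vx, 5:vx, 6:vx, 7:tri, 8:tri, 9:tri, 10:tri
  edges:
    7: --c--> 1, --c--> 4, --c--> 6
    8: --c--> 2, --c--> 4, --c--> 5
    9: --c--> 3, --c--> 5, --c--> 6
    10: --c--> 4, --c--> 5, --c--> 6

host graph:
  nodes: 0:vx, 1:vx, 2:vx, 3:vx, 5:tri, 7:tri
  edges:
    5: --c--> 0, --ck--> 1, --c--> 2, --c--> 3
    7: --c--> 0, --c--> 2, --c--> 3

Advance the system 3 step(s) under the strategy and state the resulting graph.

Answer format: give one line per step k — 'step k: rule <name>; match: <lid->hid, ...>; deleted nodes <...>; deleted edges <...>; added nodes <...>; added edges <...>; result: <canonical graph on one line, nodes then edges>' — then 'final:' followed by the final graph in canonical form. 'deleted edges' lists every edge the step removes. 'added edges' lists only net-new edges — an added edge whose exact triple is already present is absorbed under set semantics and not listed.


step 1: rule r1; match: 0->7, 1->0, 2->2, 3->3; deleted nodes 7; deleted edges (7,0,c); (7,2,c); (7,3,c); added nodes 8, 9, 10, 11, 12, 13, 14; added edges (11,0,c); (11,8,c); (11,10,c); (12,2,c); (12,8,c); (12,9,c); (13,3,c); (13,9,c); (13,10,c); (14,8,c); (14,9,c); (14,10,c); result: nodes: 0:vx, 1:vx, 2:vx, 3:vx, 5:tri, 8:vx, 9:vx, 10:vx, 11:tri, 12:tri, 13:tri, 14:tri edges: (5,0,c); (5,1,ck); (5,2,c); (5,3,c); (11,0,c); (11,8,c); (11,10,c); (12,2,c); (12,8,c); (12,9,c); (13,3,c); (13,9,c); (13,10,c); (14,8,c); (14,9,c); (14,10,c)
step 2: rule r1; match: 0->11, 1->0, 2->8, 3->10; deleted nodes 11; deleted edges (11,0,c); (11,8,c); (11,10,c); added nodes 15, 16, 17, 18, 19, 20, 21; added edges (18,0,c); (18,15,c); (18,17,c); (19,8,c); (19,15,c); (19,16,c); (20,10,c); (20,16,c); (20,17,c); (21,15,c); (21,16,c); (21,17,c); result: nodes: 0:vx, 1:vx, 2:vx, 3:vx, 5:tri, 8:vx, 9:vx, 10:vx, 12:tri, 13:tri, 14:tri, 15:vx, 16:vx, 17:vx, 18:tri, 19:tri, 20:tri, 21:tri edges: (5,0,c); (5,1,ck); (5,2,c); (5,3,c); (12,2,c); (12,8,c); (12,9,c); (13,3,c); (13,9,c); (13,10,c); (14,8,c); (14,9,c); (14,10,c); (18,0,c); (18,15,c); (18,17,c); (19,8,c); (19,15,c); (19,16,c); (20,10,c); (20,16,c); (20,17,c); (21,15,c); (21,16,c); (21,17,c)
step 3: rule r1; match: 0->12, 1->2, 2->8, 3->9; deleted nodes 12; deleted edges (12,2,c); (12,8,c); (12,9,c); added nodes 22, 23, 24, 25, 26, 27, 28; added edges (25,2,c); (25,22,c); (25,24,c); (26,8,c); (26,22,c); (26,23,c); (27,9,c); (27,23,c); (27,24,c); (28,22,c); (28,23,c); (28,24,c); result: nodes: 0:vx, 1:vx, 2:vx, 3:vx, 5:tri, 8:vx, 9:vx, 10:vx, 13:tri, 14:tri, 15:vx, 16:vx, 17:vx, 18:tri, 19:tri, 20:tri, 21:tri, 22:vx, 23:vx, 24:vx, 25:tri, 26:tri, 27:tri, 28:tri edges: (5,0,c); (5,1,ck); (5,2,c); (5,3,c); (13,3,c); (13,9,c); (13,10,c); (14,8,c); (14,9,c); (14,10,c); (18,0,c); (18,15,c); (18,17,c); (19,8,c); (19,15,c); (19,16,c); (20,10,c); (20,16,c); (20,17,c); (21,15,c); (21,16,c); (21,17,c); (25,2,c); (25,22,c); (25,24,c); (26,8,c); (26,22,c); (26,23,c); (27,9,c); (27,23,c); (27,24,c); (28,22,c); (28,23,c); (28,24,c)
final:
nodes: 0:vx, 1:vx, 2:vx, 3:vx, 5:tri, 8:vx, 9:vx, 10:vx, 13:tri, 14:tri, 15:vx, 16:vx, 17:vx, 18:tri, 19:tri, 20:tri, 21:tri, 22:vx, 23:vx, 24:vx, 25:tri, 26:tri, 27:tri, 28:tri
edges: (5,0,c); (5,1,ck); (5,2,c); (5,3,c); (13,3,c); (13,9,c); (13,10,c); (14,8,c); (14,9,c); (14,10,c); (18,0,c); (18,15,c); (18,17,c); (19,8,c); (19,15,c); (19,16,c); (20,10,c); (20,16,c); (20,17,c); (21,15,c); (21,16,c); (21,17,c); (25,2,c); (25,22,c); (25,24,c); (26,8,c); (26,22,c); (26,23,c); (27,9,c); (27,23,c); (27,24,c); (28,22,c); (28,23,c); (28,24,c)


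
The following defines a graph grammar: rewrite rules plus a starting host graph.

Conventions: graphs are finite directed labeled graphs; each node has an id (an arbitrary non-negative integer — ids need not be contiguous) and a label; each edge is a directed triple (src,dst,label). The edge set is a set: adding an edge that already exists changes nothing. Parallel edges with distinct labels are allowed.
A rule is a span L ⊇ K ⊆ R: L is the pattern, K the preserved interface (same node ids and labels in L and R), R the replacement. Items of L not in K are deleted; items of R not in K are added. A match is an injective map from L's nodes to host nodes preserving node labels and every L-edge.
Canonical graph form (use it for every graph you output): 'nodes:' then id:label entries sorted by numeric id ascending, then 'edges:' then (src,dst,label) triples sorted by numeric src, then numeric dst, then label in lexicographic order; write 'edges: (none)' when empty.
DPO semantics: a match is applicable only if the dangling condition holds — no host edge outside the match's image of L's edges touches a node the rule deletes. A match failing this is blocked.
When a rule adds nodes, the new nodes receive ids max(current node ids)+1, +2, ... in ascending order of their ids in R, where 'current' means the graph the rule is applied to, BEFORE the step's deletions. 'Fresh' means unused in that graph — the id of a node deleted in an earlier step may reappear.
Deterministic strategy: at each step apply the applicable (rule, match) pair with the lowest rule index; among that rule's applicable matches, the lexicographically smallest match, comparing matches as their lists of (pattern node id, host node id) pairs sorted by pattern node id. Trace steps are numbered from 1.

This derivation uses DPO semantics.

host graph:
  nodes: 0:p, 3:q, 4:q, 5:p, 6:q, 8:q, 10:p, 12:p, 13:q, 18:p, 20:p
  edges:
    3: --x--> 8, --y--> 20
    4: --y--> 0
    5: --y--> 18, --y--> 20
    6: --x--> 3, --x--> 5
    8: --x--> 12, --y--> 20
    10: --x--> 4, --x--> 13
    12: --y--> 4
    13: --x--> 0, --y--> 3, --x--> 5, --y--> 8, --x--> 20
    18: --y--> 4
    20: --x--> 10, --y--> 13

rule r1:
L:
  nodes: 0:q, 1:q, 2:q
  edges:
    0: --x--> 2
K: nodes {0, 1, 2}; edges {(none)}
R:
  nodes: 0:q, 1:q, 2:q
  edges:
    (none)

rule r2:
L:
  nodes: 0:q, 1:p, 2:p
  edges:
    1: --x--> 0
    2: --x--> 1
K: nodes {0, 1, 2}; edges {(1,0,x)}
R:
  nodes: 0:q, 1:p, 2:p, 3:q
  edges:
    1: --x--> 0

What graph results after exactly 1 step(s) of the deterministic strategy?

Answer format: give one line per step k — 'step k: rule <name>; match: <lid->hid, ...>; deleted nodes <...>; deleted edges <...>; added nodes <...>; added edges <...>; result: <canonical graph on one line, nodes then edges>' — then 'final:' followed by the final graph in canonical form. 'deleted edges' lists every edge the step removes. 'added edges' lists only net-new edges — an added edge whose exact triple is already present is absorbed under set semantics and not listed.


step 1: rule r1; match: 0->3, 1->4, 2->8; deleted nodes (none); deleted edges (3,8,x); added nodes (none); added edges (none); result: nodes: 0:p, 3:q, 4:q, 5:p, 6:q, 8:q, 10:p, 12:p, 13:q, 18:p, 20:p edges: (3,20,y); (4,0,y); (5,18,y); (5,20,y); (6,3,x); (6,5,x); (8,12,x); (8,20,y); (10,4,x); (10,13,x); (12,4,y); (13,0,x); (13,3,y); (13,5,x); (13,8,y); (13,20,x); (18,4,y); (20,10,x); (20,13,y)
final:
nodes: 0:p, 3:q, 4:q, 5:p, 6:q, 8:q, 10:p, 12:p, 13:q, 18:p, 20:p
edges: (3,20,y); (4,0,y); (5,18,y); (5,20,y); (6,3,x); (6,5,x); (8,12,x); (8,20,y); (10,4,x); (10,13,x); (12,4,y); (13,0,x); (13,3,y); (13,5,x); (13,8,y); (13,20,x); (18,4,y); (20,10,x); (20,13,y)


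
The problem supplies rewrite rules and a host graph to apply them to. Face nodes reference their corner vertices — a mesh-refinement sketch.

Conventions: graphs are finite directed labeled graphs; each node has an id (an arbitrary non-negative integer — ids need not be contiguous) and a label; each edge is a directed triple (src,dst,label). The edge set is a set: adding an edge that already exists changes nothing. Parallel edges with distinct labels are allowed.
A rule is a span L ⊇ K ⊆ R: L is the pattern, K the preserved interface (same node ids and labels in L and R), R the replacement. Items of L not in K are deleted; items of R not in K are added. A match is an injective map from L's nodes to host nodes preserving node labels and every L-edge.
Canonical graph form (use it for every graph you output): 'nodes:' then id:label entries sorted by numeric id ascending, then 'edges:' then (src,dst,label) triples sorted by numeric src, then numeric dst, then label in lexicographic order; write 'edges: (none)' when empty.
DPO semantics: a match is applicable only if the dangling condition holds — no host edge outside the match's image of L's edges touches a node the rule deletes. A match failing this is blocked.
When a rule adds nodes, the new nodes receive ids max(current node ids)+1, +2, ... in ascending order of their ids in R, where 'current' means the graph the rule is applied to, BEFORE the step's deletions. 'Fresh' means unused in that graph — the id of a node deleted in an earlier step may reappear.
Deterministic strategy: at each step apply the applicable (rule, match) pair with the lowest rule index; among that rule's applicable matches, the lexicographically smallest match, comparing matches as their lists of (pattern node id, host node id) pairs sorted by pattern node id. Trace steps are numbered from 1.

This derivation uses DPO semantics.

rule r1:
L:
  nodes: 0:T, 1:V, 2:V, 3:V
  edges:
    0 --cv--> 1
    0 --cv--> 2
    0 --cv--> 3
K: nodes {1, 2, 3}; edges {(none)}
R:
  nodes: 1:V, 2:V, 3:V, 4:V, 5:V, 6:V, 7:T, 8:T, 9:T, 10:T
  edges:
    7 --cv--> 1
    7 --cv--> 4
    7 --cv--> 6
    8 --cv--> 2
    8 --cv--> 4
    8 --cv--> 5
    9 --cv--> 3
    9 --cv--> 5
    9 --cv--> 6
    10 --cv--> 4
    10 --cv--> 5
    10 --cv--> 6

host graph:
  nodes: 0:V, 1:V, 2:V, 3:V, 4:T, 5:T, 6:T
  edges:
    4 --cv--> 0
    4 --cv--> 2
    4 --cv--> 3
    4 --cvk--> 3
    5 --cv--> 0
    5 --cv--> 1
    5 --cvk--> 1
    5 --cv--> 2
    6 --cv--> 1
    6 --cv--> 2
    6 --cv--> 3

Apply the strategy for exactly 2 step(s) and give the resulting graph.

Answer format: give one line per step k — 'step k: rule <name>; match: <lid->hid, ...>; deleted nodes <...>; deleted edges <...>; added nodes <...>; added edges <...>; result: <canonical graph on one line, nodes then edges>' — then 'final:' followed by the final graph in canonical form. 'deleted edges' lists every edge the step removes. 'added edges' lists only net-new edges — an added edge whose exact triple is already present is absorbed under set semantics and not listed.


step 1: rule r1; match: 0->6, 1->1, 2->2, 3->3; deleted nodes 6; deleted edges (6,1,cv); (6,2,cv); (6,3,cv); added nodes 7, 8, 9, 10, 11, 12, 13; added edges (10,1,cv); (10,7,cv); (10,9,cv); (11,2,cv); (11,7,cv); (11,8,cv); (12,3,cv); (12,8,cv); (12,9,cv); (13,7,cv); (13,8,cv); (13,9,cv); result: nodes: 0:V, 1:V, 2:V, 3:V, 4:T, 5:T, 7:V, 8:V, 9:V, 10:T, 11:T, 12:T, 13:T edges: (4,0,cv); (4,2,cv); (4,3,cv); (4,3,cvk); (5,0,cv); (5,1,cv); (5,1,cvk); (5,2,cv); (10,1,cv); (10,7,cv); (10,9,cv); (11,2,cv); (11,7,cv); (11,8,cv); (12,3,cv); (12,8,cv); (12,9,cv); (13,7,cv); (13,8,cv); (13,9,cv)
step 2: rule r1; match: 0->10, 1->1, 2->7, 3->9; deleted nodes 10; deleted edges (10,1,cv); (10,7,cv); (10,9,cv); added nodes 14, 15, 16, 17, 18, 19, 20; added edges (17,1,cv); (17,14,cv); (17,16,cv); (18,7,cv); (18,14,cv); (18,15,cv); (19,9,cv); (19,15,cv); (19,16,cv); (20,14,cv); (20,15,cv); (20,16,cv); result: nodes: 0:V, 1:V, 2:V, 3:V, 4:T, 5:T, 7:V, 8:V, 9:V, 11:T, 12:T, 13:T, 14:V, 15:V, 16:V, 17:T, 18:T, 19:T, 20:T edges: (4,0,cv); (4,2,cv); (4,3,cv); (4,3,cvk); (5,0,cv); (5,1,cv); (5,1,cvk); (5,2,cv); (11,2,cv); (11,7,cv); (11,8,cv); (12,3,cv); (12,8,cv); (12,9,cv); (13,7,cv); (13,8,cv); (13,9,cv); (17,1,cv); (17,14,cv); (17,16,cv); (18,7,cv); (18,14,cv); (18,15,cv); (19,9,cv); (19,15,cv); (19,16,cv); (20,14,cv); (20,15,cv); (20,16,cv)
final:
nodes: 0:V, 1:V, 2:V, 3:V, 4:T, 5:T, 7:V, 8:V, 9:V, 11:T, 12:T, 13:T, 14:V, 15:V, 16:V, 17:T, 18:T, 19:T, 20:T
edges: (4,0,cv); (4,2,cv); (4,3,cv); (4,3,cvk); (5,0,cv); (5,1,cv); (5,1,cvk); (5,2,cv); (11,2,cv); (11,7,cv); (11,8,cv); (12,3,cv); (12,8,cv); (12,9,cv); (13,7,cv); (13,8,cv); (13,9,cv); (17,1,cv); (17,14,cv); (17,16,cv); (18,7,cv); (18,14,cv); (18,15,cv); (19,9,cv); (19,15,cv); (19,16,cv); (20,14,cv); (20,15,cv); (20,16,cv)


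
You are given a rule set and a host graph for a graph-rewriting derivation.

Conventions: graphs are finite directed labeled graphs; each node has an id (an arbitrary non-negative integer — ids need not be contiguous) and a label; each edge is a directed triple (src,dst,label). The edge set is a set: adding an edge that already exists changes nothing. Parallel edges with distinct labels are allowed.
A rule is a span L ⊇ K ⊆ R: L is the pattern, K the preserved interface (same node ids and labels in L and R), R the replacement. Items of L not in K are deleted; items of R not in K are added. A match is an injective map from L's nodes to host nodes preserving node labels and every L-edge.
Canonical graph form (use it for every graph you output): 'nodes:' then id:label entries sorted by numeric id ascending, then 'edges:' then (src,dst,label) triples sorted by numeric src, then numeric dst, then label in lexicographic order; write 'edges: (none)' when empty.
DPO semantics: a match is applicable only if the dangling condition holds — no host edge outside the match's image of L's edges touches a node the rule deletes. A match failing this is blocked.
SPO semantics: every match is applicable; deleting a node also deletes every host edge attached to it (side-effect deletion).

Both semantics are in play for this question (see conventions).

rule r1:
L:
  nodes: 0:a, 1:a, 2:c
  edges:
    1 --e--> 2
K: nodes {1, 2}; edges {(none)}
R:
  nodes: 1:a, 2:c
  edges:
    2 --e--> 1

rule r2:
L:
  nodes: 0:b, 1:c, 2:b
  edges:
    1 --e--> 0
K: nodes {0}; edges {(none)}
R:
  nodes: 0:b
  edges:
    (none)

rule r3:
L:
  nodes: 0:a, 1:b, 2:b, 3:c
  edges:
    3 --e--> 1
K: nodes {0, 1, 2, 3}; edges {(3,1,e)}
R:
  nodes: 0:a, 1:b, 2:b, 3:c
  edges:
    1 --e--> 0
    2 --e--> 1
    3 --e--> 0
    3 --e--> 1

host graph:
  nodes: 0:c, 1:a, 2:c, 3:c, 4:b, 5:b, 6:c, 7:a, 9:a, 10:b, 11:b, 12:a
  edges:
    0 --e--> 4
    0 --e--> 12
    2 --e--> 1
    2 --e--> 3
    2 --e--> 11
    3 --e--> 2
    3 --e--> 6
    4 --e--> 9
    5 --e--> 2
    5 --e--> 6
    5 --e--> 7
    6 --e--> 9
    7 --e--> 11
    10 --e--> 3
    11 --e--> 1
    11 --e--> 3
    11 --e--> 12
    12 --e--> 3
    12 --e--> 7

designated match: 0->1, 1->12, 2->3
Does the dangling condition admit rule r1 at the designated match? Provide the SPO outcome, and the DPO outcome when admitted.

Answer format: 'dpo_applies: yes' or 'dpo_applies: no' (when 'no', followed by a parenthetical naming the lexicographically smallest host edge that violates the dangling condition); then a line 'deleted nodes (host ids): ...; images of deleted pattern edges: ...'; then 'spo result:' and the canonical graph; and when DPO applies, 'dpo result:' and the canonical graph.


dpo_applies: no
(the rule deletes node 1, which keeps host edge (2,1,e) outside the match image — the dangling condition fails, DPO blocks; SPO proceeds and side-deletes such edges)
deleted nodes (host ids): 1; images of deleted pattern edges: (12,3,e)
spo result:
nodes: 0:c, 2:c, 3:c, 4:b, 5:b, 6:c, 7:a, 9:a, 10:b, 11:b, 12:a
edges: (0,4,e); (0,12,e); (2,3,e); (2,11,e); (3,2,e); (3,6,e); (3,12,e); (4,9,e); (5,2,e); (5,6,e); (5,7,e); (6,9,e); (7,11,e); (10,3,e); (11,3,e); (11,12,e); (12,7,e)


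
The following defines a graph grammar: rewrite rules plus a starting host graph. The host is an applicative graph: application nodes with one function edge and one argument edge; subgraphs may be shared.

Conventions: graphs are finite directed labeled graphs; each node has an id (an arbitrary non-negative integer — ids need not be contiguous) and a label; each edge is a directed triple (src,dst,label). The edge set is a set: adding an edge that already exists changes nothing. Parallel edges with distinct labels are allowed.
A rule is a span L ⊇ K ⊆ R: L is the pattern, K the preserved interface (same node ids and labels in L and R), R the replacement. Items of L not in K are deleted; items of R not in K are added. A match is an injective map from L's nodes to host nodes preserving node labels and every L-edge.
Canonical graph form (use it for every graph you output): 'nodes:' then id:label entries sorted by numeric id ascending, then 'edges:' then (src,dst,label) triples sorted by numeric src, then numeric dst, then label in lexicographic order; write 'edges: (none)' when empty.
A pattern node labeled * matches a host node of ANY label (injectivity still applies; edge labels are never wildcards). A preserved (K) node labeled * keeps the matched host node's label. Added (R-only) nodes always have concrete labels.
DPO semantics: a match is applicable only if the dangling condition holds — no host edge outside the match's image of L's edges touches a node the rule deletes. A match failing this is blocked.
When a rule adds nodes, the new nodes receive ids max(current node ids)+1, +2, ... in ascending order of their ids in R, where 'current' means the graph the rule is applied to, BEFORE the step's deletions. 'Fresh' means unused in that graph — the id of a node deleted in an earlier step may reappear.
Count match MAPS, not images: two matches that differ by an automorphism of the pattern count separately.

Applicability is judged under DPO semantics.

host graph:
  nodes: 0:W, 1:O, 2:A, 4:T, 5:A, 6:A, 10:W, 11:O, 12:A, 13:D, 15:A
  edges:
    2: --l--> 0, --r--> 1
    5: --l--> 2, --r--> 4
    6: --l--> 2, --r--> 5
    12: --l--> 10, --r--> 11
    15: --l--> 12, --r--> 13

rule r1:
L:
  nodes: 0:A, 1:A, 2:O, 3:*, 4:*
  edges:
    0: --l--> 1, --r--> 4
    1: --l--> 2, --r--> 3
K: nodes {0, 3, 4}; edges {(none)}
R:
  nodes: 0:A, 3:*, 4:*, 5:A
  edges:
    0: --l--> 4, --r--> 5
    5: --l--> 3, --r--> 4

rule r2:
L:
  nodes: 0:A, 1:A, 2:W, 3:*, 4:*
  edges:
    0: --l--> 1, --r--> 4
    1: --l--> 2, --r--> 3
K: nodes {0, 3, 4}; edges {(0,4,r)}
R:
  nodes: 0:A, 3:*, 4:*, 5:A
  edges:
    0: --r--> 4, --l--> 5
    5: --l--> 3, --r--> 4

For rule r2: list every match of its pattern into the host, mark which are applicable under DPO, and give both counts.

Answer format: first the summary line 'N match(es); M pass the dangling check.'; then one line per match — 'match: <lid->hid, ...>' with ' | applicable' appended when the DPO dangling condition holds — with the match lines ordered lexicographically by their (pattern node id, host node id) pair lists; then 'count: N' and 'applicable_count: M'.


3 match(es); 1 pass the dangling check.
match: 0->5, 1->2, 2->0, 3->1, 4->4
match: 0->6, 1->2, 2->0, 3->1, 4->5
match: 0->15, 1->12, 2->10, 3->11, 4->13 | applicable
count: 3
applicable_count: 1


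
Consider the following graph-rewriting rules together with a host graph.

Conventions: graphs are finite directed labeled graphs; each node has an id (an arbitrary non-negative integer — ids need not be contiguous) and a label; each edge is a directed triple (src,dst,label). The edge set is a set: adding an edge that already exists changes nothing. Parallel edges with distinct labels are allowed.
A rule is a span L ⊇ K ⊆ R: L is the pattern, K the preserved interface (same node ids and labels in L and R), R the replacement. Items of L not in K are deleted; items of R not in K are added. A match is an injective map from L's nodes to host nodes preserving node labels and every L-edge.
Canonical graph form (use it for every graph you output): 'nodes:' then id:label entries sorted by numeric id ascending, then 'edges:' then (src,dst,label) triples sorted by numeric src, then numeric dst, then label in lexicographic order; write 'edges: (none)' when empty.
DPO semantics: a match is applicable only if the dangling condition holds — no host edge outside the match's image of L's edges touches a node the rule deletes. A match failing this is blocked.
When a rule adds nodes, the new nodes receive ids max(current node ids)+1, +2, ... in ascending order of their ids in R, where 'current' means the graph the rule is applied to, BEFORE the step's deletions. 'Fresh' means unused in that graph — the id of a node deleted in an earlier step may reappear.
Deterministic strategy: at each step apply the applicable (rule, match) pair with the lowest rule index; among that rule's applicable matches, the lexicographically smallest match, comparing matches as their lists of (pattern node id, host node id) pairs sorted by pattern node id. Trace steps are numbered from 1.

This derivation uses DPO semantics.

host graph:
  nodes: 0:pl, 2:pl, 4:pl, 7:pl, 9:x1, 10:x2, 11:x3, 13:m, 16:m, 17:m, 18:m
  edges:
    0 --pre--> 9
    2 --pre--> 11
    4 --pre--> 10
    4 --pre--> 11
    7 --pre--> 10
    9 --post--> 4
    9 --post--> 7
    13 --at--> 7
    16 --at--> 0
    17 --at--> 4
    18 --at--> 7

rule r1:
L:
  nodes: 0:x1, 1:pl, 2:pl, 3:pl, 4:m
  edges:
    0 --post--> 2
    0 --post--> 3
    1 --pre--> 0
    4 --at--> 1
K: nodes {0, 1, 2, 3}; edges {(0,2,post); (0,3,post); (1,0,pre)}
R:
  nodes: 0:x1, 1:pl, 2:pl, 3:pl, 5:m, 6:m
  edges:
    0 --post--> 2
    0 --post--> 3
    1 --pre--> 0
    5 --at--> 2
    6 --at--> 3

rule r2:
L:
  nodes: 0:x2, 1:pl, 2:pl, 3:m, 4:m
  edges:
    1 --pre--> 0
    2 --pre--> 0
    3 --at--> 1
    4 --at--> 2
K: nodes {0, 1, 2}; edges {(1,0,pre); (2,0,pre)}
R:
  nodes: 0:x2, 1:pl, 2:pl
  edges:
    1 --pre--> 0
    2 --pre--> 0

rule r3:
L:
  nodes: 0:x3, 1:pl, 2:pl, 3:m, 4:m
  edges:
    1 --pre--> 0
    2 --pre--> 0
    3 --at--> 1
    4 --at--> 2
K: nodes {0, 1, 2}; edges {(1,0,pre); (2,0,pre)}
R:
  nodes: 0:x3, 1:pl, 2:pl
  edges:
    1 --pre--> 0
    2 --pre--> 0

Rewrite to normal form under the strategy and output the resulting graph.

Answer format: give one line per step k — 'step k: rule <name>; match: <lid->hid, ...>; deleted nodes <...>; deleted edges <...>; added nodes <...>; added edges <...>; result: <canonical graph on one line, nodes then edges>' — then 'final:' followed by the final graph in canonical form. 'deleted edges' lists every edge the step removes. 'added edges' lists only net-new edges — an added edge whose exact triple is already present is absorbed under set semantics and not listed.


step 1: rule r1; match: 0->9, 1->0, 2->4, 3->7, 4->16; deleted nodes 16; deleted edges (16,0,at); added nodes 19, 20; added edges (19,4,at); (20,7,at); result: nodes: 0:pl, 2:pl, 4:pl, 7:pl, 9:x1, 10:x2, 11:x3, 13:m, 17:m, 18:m, 19:m, 20:m edges: (0,9,pre); (2,11,pre); (4,10,pre); (4,11,pre); (7,10,pre); (9,4,post); (9,7,post); (13,7,at); (17,4,at); (18,7,at); (19,4,at); (20,7,at)
step 2: rule r2; match: 0->10, 1->4, 2->7, 3->17, 4->13; deleted nodes 13, 17; deleted edges (13,7,at); (17,4,at); added nodes (none); added edges (none); result: nodes: 0:pl, 2:pl, 4:pl, 7:pl, 9:x1, 10:x2, 11:x3, 18:m, 19:m, 20:m edges: (0,9,pre); (2,11,pre); (4,10,pre); (4,11,pre); (7,10,pre); (9,4,post); (9,7,post); (18,7,at); (19,4,at); (20,7,at)
step 3: rule r2; match: 0->10, 1->4, 2->7, 3->19, 4->18; deleted nodes 18, 19; deleted edges (18,7,at); (19,4,at); added nodes (none); added edges (none); result: nodes: 0:pl, 2:pl, 4:pl, 7:pl, 9:x1, 10:x2, 11:x3, 20:m edges: (0,9,pre); (2,11,pre); (4,10,pre); (4,11,pre); (7,10,pre); (9,4,post); (9,7,post); (20,7,at)
final:
nodes: 0:pl, 2:pl, 4:pl, 7:pl, 9:x1, 10:x2, 11:x3, 20:m
edges: (0,9,pre); (2,11,pre); (4,10,pre); (4,11,pre); (7,10,pre); (9,4,post); (9,7,post); (20,7,at)


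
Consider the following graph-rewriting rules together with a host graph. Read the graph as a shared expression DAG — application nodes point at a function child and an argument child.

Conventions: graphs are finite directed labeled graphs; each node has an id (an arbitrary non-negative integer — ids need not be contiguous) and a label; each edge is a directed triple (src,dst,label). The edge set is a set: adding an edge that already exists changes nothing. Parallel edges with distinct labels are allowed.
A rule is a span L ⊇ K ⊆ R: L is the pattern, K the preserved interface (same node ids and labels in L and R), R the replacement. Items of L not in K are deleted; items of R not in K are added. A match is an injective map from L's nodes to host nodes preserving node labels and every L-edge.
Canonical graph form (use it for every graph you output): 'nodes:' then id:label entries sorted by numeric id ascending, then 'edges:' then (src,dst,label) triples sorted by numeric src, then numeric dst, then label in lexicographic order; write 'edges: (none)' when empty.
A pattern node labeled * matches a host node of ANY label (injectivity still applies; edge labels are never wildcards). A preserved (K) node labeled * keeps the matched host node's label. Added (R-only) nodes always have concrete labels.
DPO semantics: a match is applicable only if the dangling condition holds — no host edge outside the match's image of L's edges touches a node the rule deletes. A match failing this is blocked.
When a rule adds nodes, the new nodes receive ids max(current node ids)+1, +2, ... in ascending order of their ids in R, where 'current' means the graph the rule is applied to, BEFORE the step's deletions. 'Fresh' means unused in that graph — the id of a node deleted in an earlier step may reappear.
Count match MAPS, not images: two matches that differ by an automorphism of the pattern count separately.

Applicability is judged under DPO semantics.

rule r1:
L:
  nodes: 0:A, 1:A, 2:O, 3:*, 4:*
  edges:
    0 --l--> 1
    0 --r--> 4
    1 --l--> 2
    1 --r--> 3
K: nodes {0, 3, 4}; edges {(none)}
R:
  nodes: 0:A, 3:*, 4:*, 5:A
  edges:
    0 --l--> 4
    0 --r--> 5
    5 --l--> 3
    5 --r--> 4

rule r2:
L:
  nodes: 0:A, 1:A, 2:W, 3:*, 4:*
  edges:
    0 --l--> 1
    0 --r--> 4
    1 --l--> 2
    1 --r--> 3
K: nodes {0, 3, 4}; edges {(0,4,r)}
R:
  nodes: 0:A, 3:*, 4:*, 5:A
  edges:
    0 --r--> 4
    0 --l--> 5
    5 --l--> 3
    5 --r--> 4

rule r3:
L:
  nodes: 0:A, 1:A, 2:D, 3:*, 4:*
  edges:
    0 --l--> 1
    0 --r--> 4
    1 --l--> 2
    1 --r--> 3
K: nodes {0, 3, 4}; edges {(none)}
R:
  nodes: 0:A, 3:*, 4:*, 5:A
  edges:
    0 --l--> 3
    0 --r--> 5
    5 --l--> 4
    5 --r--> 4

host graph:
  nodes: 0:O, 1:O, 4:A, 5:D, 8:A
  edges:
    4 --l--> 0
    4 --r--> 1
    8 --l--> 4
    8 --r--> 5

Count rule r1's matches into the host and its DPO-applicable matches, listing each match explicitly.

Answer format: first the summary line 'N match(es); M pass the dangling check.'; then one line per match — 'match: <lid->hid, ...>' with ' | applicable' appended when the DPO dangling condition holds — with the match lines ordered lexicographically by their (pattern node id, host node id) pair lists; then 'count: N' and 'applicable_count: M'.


1 match(es); 1 pass the dangling check.
match: 0->8, 1->4, 2->0, 3->1, 4->5 | applicable
count: 1
applicable_count: 1
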